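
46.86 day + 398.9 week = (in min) 1 day = 86400 s, so 46.86 day = 46.86 * 86400 = 4048704 s. 1 week = 604800 s, so 398.9 week = 398.9 * 604800 = 2.4125472e+08 s. Sum: 4048704 + 2.4125472e+08 = 2.4530342e+08 s. 1 min = 60 s, so 2.4530342e+08 s = 2.4530342e+08 / 60 = 4088390.4 min ≈ 4.088e+06 min (4 s.f.). Final answer: 4.088e+06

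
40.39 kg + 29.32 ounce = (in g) 4.122e+04. Check: 40.39 kg is already in kg. 1 ounce = 0.028349523 kg, so 29.32 ounce = 29.32 * 0.028349523 = 0.83120802 kg. Sum: 40.39 + 0.83120802 = 41.221208 kg. 1 g = 0.001 kg, so 41.221208 kg = 41.221208 / 0.001 = 41221.208 g ≈ 4.122e+04 g (4 s.f.).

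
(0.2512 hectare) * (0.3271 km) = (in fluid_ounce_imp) 1 hectare = 10000 m^2, so 0.2512 hectare = 0.2512 * 10000 = 2512 m^2. 1 km = 1000 m, so 0.3271 km = 0.3271 * 1000 = 327.1 m. Combine: 2512 m^2 * 327.1 m = 821675.2 m^3. 1 fluid_ounce_imp = 2.8413063e-05 m^3, so 821675.2 m^3 = 821675.2 / 2.8413063e-05 = 2.8918924e+10 fluid_ounce_imp ≈ 2.892e+10 fluid_ounce_imp (4 s.f.). Final answer: 2.892e+10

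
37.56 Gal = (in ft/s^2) 1 Gal = 0.01 m/s^2, so 37.56 Gal = 37.56 * 0.01 = 0.3756 m/s^2. 1 ft/s^2 = 0.3048 m/s^2, so 0.3756 m/s^2 = 0.3756 / 0.3048 = 1.2322835 ft/s^2 ≈ 1.232 ft/s^2 (4 s.f.). Final answer: 1.232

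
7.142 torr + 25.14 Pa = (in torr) 7.331. Check: 1 torr = 133.32237 Pa, so 7.142 torr = 7.142 * 133.32237 = 952.18836 Pa. 25.14 Pa is already in Pa. Sum: 952.18836 + 25.14 = 977.32836 Pa. 1 torr = 133.32237 Pa, so 977.32836 Pa = 977.32836 / 133.32237 = 7.3305655 torr ≈ 7.331 torr (4 s.f.).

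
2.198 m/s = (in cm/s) 1 cm/s = 0.01 m/s, so 2.198 m/s = 2.198 / 0.01 = 219.8 cm/s. Final answer: 219.8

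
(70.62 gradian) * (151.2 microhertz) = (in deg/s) 1 gradian = 0.015707963 rad, so 70.62 gradian = 70.62 * 0.015707963 = 1.1092964 rad. 1 microhertz = 1e-06 Hz, so 151.2 microhertz = 151.2 * 1e-06 = 0.0001512 Hz. Combine: 1.1092964 rad * 0.0001512 Hz = 0.00016772561 rad/s. 1 deg/s = 0.017453293 rad/s, so 0.00016772561 rad/s = 0.00016772561 / 0.017453293 = 0.0096099696 deg/s ≈ 0.00961 deg/s (4 s.f.). Final answer: 0.00961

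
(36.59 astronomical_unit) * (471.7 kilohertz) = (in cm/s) 2.582e+20. Check: 1 astronomical_unit = 1.4959787e+11 m, so 36.59 astronomical_unit = 36.59 * 1.4959787e+11 = 5.4737861e+12 m. 1 kilohertz = 1000 Hz, so 471.7 kilohertz = 471.7 * 1000 = 471700 Hz. Combine: 5.4737861e+12 m * 471700 Hz = 2.5819849e+18 m/s. 1 cm/s = 0.01 m/s, so 2.5819849e+18 m/s = 2.5819849e+18 / 0.01 = 2.5819849e+20 cm/s ≈ 2.582e+20 cm/s (4 s.f.).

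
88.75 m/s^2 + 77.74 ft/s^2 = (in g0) 11.47. Check: 88.75 m/s^2 is already in m/s^2. 1 ft/s^2 = 0.3048 m/s^2, so 77.74 ft/s^2 = 77.74 * 0.3048 = 23.695152 m/s^2. Sum: 88.75 + 23.695152 = 112.44515 m/s^2. 1 g0 = 9.80665 m/s^2, so 112.44515 m/s^2 = 112.44515 / 9.80665 = 11.466214 g0 ≈ 11.47 g0 (4 s.f.).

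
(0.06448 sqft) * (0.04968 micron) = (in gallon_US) 7.862e-08. Check: 1 sqft = 0.09290304 m^2, so 0.06448 sqft = 0.06448 * 0.09290304 = 0.005990388 m^2. 1 micron = 1e-06 m, so 0.04968 micron = 0.04968 * 1e-06 = 4.968e-08 m. Combine: 0.005990388 m^2 * 4.968e-08 m = 2.9760248e-10 m^3. 1 gallon_US = 0.0037854118 m^3, so 2.9760248e-10 m^3 = 2.9760248e-10 / 0.0037854118 = 7.8618257e-08 gallon_US ≈ 7.862e-08 gallon_US (4 s.f.).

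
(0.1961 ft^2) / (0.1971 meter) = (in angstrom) 1 ft^2 = 0.09290304 m^2, so 0.1961 ft^2 = 0.1961 * 0.09290304 = 0.018218286 m^2. 0.1971 meter = 0.1971 m. Combine: 0.018218286 m^2 / 0.1971 m = 0.09243169 m. 1 angstrom = 1e-10 m, so 0.09243169 m = 0.09243169 / 1e-10 = 9.243169e+08 angstrom ≈ 9.243e+08 angstrom (4 s.f.). Final answer: 9.243e+08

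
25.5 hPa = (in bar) 0.0255. Check: 1 hPa = 100 Pa, so 25.5 hPa = 25.5 * 100 = 2550 Pa. 1 bar = 100000 Pa, so 2550 Pa = 2550 / 100000 = 0.0255 bar.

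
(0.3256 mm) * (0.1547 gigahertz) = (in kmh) 1.813e+05. Check: 1 mm = 0.001 m, so 0.3256 mm = 0.3256 * 0.001 = 0.0003256 m. 1 gigahertz = 1e+09 Hz, so 0.1547 gigahertz = 0.1547 * 1e+09 = 1.547e+08 Hz. Combine: 0.0003256 m * 1.547e+08 Hz = 50370.32 m/s. 1 kmh = 0.27777778 m/s, so 50370.32 m/s = 50370.32 / 0.27777778 = 181333.15 kmh ≈ 1.813e+05 kmh (4 s.f.).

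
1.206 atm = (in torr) 1 atm = 101325 Pa, so 1.206 atm = 1.206 * 101325 = 122197.95 Pa. 1 torr = 133.32237 Pa, so 122197.95 Pa = 122197.95 / 133.32237 = 916.56 torr ≈ 916.6 torr (4 s.f.). Final answer: 916.6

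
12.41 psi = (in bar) 0.8556. Check: 1 psi = 6894.7573 Pa, so 12.41 psi = 12.41 * 6894.7573 = 85563.938 Pa. 1 bar = 100000 Pa, so 85563.938 Pa = 85563.938 / 100000 = 0.85563938 bar ≈ 0.8556 bar (4 s.f.).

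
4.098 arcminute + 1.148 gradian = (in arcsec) 3965. Check: 1 arcminute = 0.00029088821 rad, so 4.098 arcminute = 4.098 * 0.00029088821 = 0.0011920599 rad. 1 gradian = 0.015707963 rad, so 1.148 gradian = 1.148 * 0.015707963 = 0.018032742 rad. Sum: 0.0011920599 + 0.018032742 = 0.019224802 rad. 1 arcsec = 4.8481368e-06 rad, so 0.019224802 rad = 0.019224802 / 4.8481368e-06 = 3965.4 arcsec ≈ 3965 arcsec (4 s.f.).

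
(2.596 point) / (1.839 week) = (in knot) 1.601e-09. Check: 1 point = 0.00035277778 m, so 2.596 point = 2.596 * 0.00035277778 = 0.00091581111 m. 1 week = 604800 s, so 1.839 week = 1.839 * 604800 = 1112227.2 s. Combine: 0.00091581111 m / 1112227.2 s = 8.2340291e-10 m/s. 1 knot = 0.51444444 m/s, so 8.2340291e-10 m/s = 8.2340291e-10 / 0.51444444 = 1.6005672e-09 knot ≈ 1.601e-09 knot (4 s.f.).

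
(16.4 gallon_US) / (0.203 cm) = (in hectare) 1 gallon_US = 0.0037854118 m^3, so 16.4 gallon_US = 16.4 * 0.0037854118 = 0.062080753 m^3. 1 cm = 0.01 m, so 0.203 cm = 0.203 * 0.01 = 0.00203 m. Combine: 0.062080753 m^3 / 0.00203 m = 30.581652 m^2. 1 hectare = 10000 m^2, so 30.581652 m^2 = 30.581652 / 10000 = 0.0030581652 hectare ≈ 0.003058 hectare (4 s.f.). Final answer: 0.003058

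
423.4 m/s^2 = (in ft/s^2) 1389. Check: 1 ft/s^2 = 0.3048 m/s^2, so 423.4 m/s^2 = 423.4 / 0.3048 = 1389.1076 ft/s^2 ≈ 1389 ft/s^2 (4 s.f.).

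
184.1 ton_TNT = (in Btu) 7.301e+08. Check: 1 ton_TNT = 4.184e+09 J, so 184.1 ton_TNT = 184.1 * 4.184e+09 = 7.702744e+11 J. 1 Btu = 1055.0559 J, so 7.702744e+11 J = 7.702744e+11 / 1055.0559 = 7.3007926e+08 Btu ≈ 7.301e+08 Btu (4 s.f.).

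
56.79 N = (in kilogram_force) 1 kilogram_force = 9.80665 N, so 56.79 N = 56.79 / 9.80665 = 5.7909684 kilogram_force ≈ 5.791 kilogram_force (4 s.f.). Final answer: 5.791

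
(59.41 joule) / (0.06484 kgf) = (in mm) 59.41 joule = 59.41 J. 1 kgf = 9.80665 N, so 0.06484 kgf = 0.06484 * 9.80665 = 0.63586319 N. Combine: 59.41 J / 0.63586319 N = 93.432048 m. 1 mm = 0.001 m, so 93.432048 m = 93.432048 / 0.001 = 93432.048 mm ≈ 9.343e+04 mm (4 s.f.). Final answer: 9.343e+04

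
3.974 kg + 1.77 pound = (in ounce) 168.5. Check: 3.974 kg is already in kg. 1 pound = 0.45359237 kg, so 1.77 pound = 1.77 * 0.45359237 = 0.80285849 kg. Sum: 3.974 + 0.80285849 = 4.7768585 kg. 1 ounce = 0.028349523 kg, so 4.7768585 kg = 4.7768585 / 0.028349523 = 168.49872 ounce ≈ 168.5 ounce (4 s.f.).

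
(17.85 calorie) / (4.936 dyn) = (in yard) 1.655e+06. Check: 1 calorie = 4.184 J, so 17.85 calorie = 17.85 * 4.184 = 74.6844 J. 1 dyn = 1e-05 N, so 4.936 dyn = 4.936 * 1e-05 = 4.936e-05 N. Combine: 74.6844 J / 4.936e-05 N = 1513055.1 m. 1 yard = 0.9144 m, so 1513055.1 m = 1513055.1 / 0.9144 = 1654697.2 yard ≈ 1.655e+06 yard (4 s.f.).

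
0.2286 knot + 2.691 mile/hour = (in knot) 2.567. Check: 1 knot = 0.51444444 m/s, so 0.2286 knot = 0.2286 * 0.51444444 = 0.117602 m/s. 1 mile/hour = 0.44704 m/s, so 2.691 mile/hour = 2.691 * 0.44704 = 1.2029846 m/s. Sum: 0.117602 + 1.2029846 = 1.3205866 m/s. 1 knot = 0.51444444 m/s, so 1.3205866 m/s = 1.3205866 / 0.51444444 = 2.5670151 knot ≈ 2.567 knot (4 s.f.).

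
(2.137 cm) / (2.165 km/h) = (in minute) 1 cm = 0.01 m, so 2.137 cm = 2.137 * 0.01 = 0.02137 m. 1 km/h = 0.27777778 m/s, so 2.165 km/h = 2.165 * 0.27777778 = 0.60138889 m/s. Combine: 0.02137 m / 0.60138889 m/s = 0.035534411 s. 1 minute = 60 s, so 0.035534411 s = 0.035534411 / 60 = 0.00059224018 minute ≈ 0.0005922 minute (4 s.f.). Final answer: 0.0005922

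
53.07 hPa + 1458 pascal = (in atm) 1 hPa = 100 Pa, so 53.07 hPa = 53.07 * 100 = 5307 Pa. 1458 pascal = 1458 Pa. Sum: 5307 + 1458 = 6765 Pa. 1 atm = 101325 Pa, so 6765 Pa = 6765 / 101325 = 0.066765359 atm ≈ 0.06677 atm (4 s.f.). Final answer: 0.06677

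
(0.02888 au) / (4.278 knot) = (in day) 1 au = 1.4959787e+11 m, so 0.02888 au = 0.02888 * 1.4959787e+11 = 4.3203865e+09 m. 1 knot = 0.51444444 m/s, so 4.278 knot = 4.278 * 0.51444444 = 2.2007933 m/s. Combine: 4.3203865e+09 m / 2.2007933 m/s = 1.9631041e+09 s. 1 day = 86400 s, so 1.9631041e+09 s = 1.9631041e+09 / 86400 = 22721.113 day ≈ 2.272e+04 day (4 s.f.). Final answer: 2.272e+04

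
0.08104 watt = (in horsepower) 0.08104 watt = 0.08104 W. 1 horsepower = 745.69987 W, so 0.08104 W = 0.08104 / 745.69987 = 0.00010867643 horsepower ≈ 0.0001087 horsepower (4 s.f.). Final answer: 0.0001087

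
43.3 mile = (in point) 1.975e+08. Check: 1 mile = 1609.344 m, so 43.3 mile = 43.3 * 1609.344 = 69684.595 m. 1 point = 0.00035277778 m, so 69684.595 m = 69684.595 / 0.00035277778 = 1.9753114e+08 point ≈ 1.975e+08 point (4 s.f.).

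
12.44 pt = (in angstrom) 4.389e+07. Check: 1 pt = 0.00035277778 m, so 12.44 pt = 12.44 * 0.00035277778 = 0.0043885556 m. 1 angstrom = 1e-10 m, so 0.0043885556 m = 0.0043885556 / 1e-10 = 43885556 angstrom ≈ 4.389e+07 angstrom (4 s.f.).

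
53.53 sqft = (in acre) 1 sqft = 0.09290304 m^2, so 53.53 sqft = 53.53 * 0.09290304 = 4.9730997 m^2. 1 acre = 4046.8564 m^2, so 4.9730997 m^2 = 4.9730997 / 4046.8564 = 0.0012288797 acre ≈ 0.001229 acre (4 s.f.). Final answer: 0.001229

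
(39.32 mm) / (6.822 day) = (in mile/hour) 1.492e-07. Check: 1 mm = 0.001 m, so 39.32 mm = 39.32 * 0.001 = 0.03932 m. 1 day = 86400 s, so 6.822 day = 6.822 * 86400 = 589420.8 s. Combine: 0.03932 m / 589420.8 s = 6.6709556e-08 m/s. 1 mile/hour = 0.44704 m/s, so 6.6709556e-08 m/s = 6.6709556e-08 / 0.44704 = 1.4922503e-07 mile/hour ≈ 1.492e-07 mile/hour (4 s.f.).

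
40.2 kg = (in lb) 88.63. Check: 1 lb = 0.45359237 kg, so 40.2 kg = 40.2 / 0.45359237 = 88.625829 lb ≈ 88.63 lb (4 s.f.).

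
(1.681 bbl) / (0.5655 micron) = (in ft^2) 5.087e+06. Check: 1 bbl = 0.15898729 m^3, so 1.681 bbl = 1.681 * 0.15898729 = 0.26725764 m^3. 1 micron = 1e-06 m, so 0.5655 micron = 0.5655 * 1e-06 = 5.655e-07 m. Combine: 0.26725764 m^3 / 5.655e-07 m = 472604.14 m^2. 1 ft^2 = 0.09290304 m^2, so 472604.14 m^2 = 472604.14 / 0.09290304 = 5087068.7 ft^2 ≈ 5.087e+06 ft^2 (4 s.f.).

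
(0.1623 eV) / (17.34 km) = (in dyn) 1.5e-19. Check: 1 eV = 1.6021766e-19 J, so 0.1623 eV = 0.1623 * 1.6021766e-19 = 2.6003327e-20 J. 1 km = 1000 m, so 17.34 km = 17.34 * 1000 = 17340 m. Combine: 2.6003327e-20 J / 17340 m = 1.4996152e-24 N. 1 dyn = 1e-05 N, so 1.4996152e-24 N = 1.4996152e-24 / 1e-05 = 1.4996152e-19 dyn ≈ 1.5e-19 dyn (4 s.f.).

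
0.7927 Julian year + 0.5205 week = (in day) 1 Julian year = 31557600 s, so 0.7927 Julian year = 0.7927 * 31557600 = 25015710 s. 1 week = 604800 s, so 0.5205 week = 0.5205 * 604800 = 314798.4 s. Sum: 25015710 + 314798.4 = 25330508 s. 1 day = 86400 s, so 25330508 s = 25330508 / 86400 = 293.17717 day ≈ 293.2 day (4 s.f.). Final answer: 293.2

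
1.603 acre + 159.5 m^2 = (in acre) 1.642. Check: 1 acre = 4046.8564 m^2, so 1.603 acre = 1.603 * 4046.8564 = 6487.1108 m^2. 159.5 m^2 is already in m^2. Sum: 6487.1108 + 159.5 = 6646.6108 m^2. 1 acre = 4046.8564 m^2, so 6646.6108 m^2 = 6646.6108 / 4046.8564 = 1.6424133 acre ≈ 1.642 acre (4 s.f.).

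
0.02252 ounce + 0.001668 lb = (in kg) 0.001395. Check: 1 ounce = 0.028349523 kg, so 0.02252 ounce = 0.02252 * 0.028349523 = 0.00063843126 kg. 1 lb = 0.45359237 kg, so 0.001668 lb = 0.001668 * 0.45359237 = 0.00075659207 kg. Sum: 0.00063843126 + 0.00075659207 = 0.0013950233 kg. Result: 0.0013950233 kg ≈ 0.001395 kg (4 s.f.).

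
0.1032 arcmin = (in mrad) 0.03002. Check: 1 arcmin = 0.00029088821 rad, so 0.1032 arcmin = 0.1032 * 0.00029088821 = 3.0019663e-05 rad. 1 mrad = 0.001 rad, so 3.0019663e-05 rad = 3.0019663e-05 / 0.001 = 0.030019663 mrad ≈ 0.03002 mrad (4 s.f.).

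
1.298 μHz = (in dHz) 1.298e-05. Check: 1 μHz = 1e-06 Hz, so 1.298 μHz = 1.298 * 1e-06 = 1.298e-06 Hz. 1 dHz = 0.1 Hz, so 1.298e-06 Hz = 1.298e-06 / 0.1 = 1.298e-05 dHz.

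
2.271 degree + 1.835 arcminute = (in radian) 0.04017. Check: 1 degree = 0.017453293 rad, so 2.271 degree = 2.271 * 0.017453293 = 0.039636427 rad. 1 arcminute = 0.00029088821 rad, so 1.835 arcminute = 1.835 * 0.00029088821 = 0.00053377986 rad. Sum: 0.039636427 + 0.00053377986 = 0.040170207 rad. 0.040170207 rad = 0.040170207 radian ≈ 0.04017 radian (4 s.f.).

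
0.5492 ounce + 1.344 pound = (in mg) 1 ounce = 0.028349523 kg, so 0.5492 ounce = 0.5492 * 0.028349523 = 0.015569558 kg. 1 pound = 0.45359237 kg, so 1.344 pound = 1.344 * 0.45359237 = 0.60962815 kg. Sum: 0.015569558 + 0.60962815 = 0.6251977 kg. 1 mg = 1e-06 kg, so 0.6251977 kg = 0.6251977 / 1e-06 = 625197.7 mg ≈ 6.252e+05 mg (4 s.f.). Final answer: 6.252e+05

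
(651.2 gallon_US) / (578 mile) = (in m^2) 1 gallon_US = 0.0037854118 m^3, so 651.2 gallon_US = 651.2 * 0.0037854118 = 2.4650602 m^3. 1 mile = 1609.344 m, so 578 mile = 578 * 1609.344 = 930200.83 m. Combine: 2.4650602 m^3 / 930200.83 m = 2.65003e-06 m^2. Result: 2.65003e-06 m^2 ≈ 2.65e-06 m^2 (4 s.f.). Final answer: 2.65e-06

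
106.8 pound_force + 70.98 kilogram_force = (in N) 1 pound_force = 4.4482216 N, so 106.8 pound_force = 106.8 * 4.4482216 = 475.07007 N. 1 kilogram_force = 9.80665 N, so 70.98 kilogram_force = 70.98 * 9.80665 = 696.07602 N. Sum: 475.07007 + 696.07602 = 1171.1461 N. Result: 1171.1461 N ≈ 1171 N (4 s.f.). Final answer: 1171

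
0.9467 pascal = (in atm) 0.9467 pascal = 0.9467 Pa. 1 atm = 101325 Pa, so 0.9467 Pa = 0.9467 / 101325 = 9.3432026e-06 atm ≈ 9.343e-06 atm (4 s.f.). Final answer: 9.343e-06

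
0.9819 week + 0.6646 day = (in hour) 1 week = 604800 s, so 0.9819 week = 0.9819 * 604800 = 593853.12 s. 1 day = 86400 s, so 0.6646 day = 0.6646 * 86400 = 57421.44 s. Sum: 593853.12 + 57421.44 = 651274.56 s. 1 hour = 3600 s, so 651274.56 s = 651274.56 / 3600 = 180.9096 hour ≈ 180.9 hour (4 s.f.). Final answer: 180.9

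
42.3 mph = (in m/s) 18.91. Check: 1 mph = 0.44704 m/s, so 42.3 mph = 42.3 * 0.44704 = 18.909792 m/s. Result: 18.909792 m/s ≈ 18.91 m/s (4 s.f.).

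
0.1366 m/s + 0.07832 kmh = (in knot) 0.1366 m/s is already in m/s. 1 kmh = 0.27777778 m/s, so 0.07832 kmh = 0.07832 * 0.27777778 = 0.021755556 m/s. Sum: 0.1366 + 0.021755556 = 0.15835556 m/s. 1 knot = 0.51444444 m/s, so 0.15835556 m/s = 0.15835556 / 0.51444444 = 0.30781857 knot ≈ 0.3078 knot (4 s.f.). Final answer: 0.3078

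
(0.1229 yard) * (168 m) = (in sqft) 203.2. Check: 1 yard = 0.9144 m, so 0.1229 yard = 0.1229 * 0.9144 = 0.11237976 m. 168 m is already in m. Combine: 0.11237976 m * 168 m = 18.8798 m^2. 1 sqft = 0.09290304 m^2, so 18.8798 m^2 = 18.8798 / 0.09290304 = 203.22047 sqft ≈ 203.2 sqft (4 s.f.).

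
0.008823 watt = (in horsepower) 1.183e-05. Check: 0.008823 watt = 0.008823 W. 1 horsepower = 745.69987 W, so 0.008823 W = 0.008823 / 745.69987 = 1.1831838e-05 horsepower ≈ 1.183e-05 horsepower (4 s.f.).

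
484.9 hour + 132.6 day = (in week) 1 hour = 3600 s, so 484.9 hour = 484.9 * 3600 = 1745640 s. 1 day = 86400 s, so 132.6 day = 132.6 * 86400 = 11456640 s. Sum: 1745640 + 11456640 = 13202280 s. 1 week = 604800 s, so 13202280 s = 13202280 / 604800 = 21.829167 week ≈ 21.83 week (4 s.f.). Final answer: 21.83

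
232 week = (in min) 2.339e+06. Check: 1 week = 604800 s, so 232 week = 232 * 604800 = 1.403136e+08 s. 1 min = 60 s, so 1.403136e+08 s = 1.403136e+08 / 60 = 2338560 min ≈ 2.339e+06 min (4 s.f.).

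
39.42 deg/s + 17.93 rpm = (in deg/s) 147. Check: 1 deg/s = 0.017453293 rad/s, so 39.42 deg/s = 39.42 * 0.017453293 = 0.68800879 rad/s. 1 rpm = 0.10471976 rad/s, so 17.93 rpm = 17.93 * 0.10471976 = 1.8776252 rad/s. Sum: 0.68800879 + 1.8776252 = 2.565634 rad/s. 1 deg/s = 0.017453293 rad/s, so 2.565634 rad/s = 2.565634 / 0.017453293 = 147 deg/s.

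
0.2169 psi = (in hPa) 1 psi = 6894.7573 Pa, so 0.2169 psi = 0.2169 * 6894.7573 = 1495.4729 Pa. 1 hPa = 100 Pa, so 1495.4729 Pa = 1495.4729 / 100 = 14.954729 hPa ≈ 14.95 hPa (4 s.f.). Final answer: 14.95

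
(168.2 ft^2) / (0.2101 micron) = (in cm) 1 ft^2 = 0.09290304 m^2, so 168.2 ft^2 = 168.2 * 0.09290304 = 15.626291 m^2. 1 micron = 1e-06 m, so 0.2101 micron = 0.2101 * 1e-06 = 2.101e-07 m. Combine: 15.626291 m^2 / 2.101e-07 m = 74375494 m. 1 cm = 0.01 m, so 74375494 m = 74375494 / 0.01 = 7.4375494e+09 cm ≈ 7.438e+09 cm (4 s.f.). Final answer: 7.438e+09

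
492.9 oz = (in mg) 1 oz = 0.028349523 kg, so 492.9 oz = 492.9 * 0.028349523 = 13.97348 kg. 1 mg = 1e-06 kg, so 13.97348 kg = 13.97348 / 1e-06 = 13973480 mg ≈ 1.397e+07 mg (4 s.f.). Final answer: 1.397e+07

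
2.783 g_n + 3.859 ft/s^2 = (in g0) 2.903. Check: 1 g_n = 9.80665 m/s^2, so 2.783 g_n = 2.783 * 9.80665 = 27.291907 m/s^2. 1 ft/s^2 = 0.3048 m/s^2, so 3.859 ft/s^2 = 3.859 * 0.3048 = 1.1762232 m/s^2. Sum: 27.291907 + 1.1762232 = 28.46813 m/s^2. 1 g0 = 9.80665 m/s^2, so 28.46813 m/s^2 = 28.46813 / 9.80665 = 2.9029414 g0 ≈ 2.903 g0 (4 s.f.).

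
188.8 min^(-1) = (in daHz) 1 min^(-1) = 0.016666667 Hz, so 188.8 min^(-1) = 188.8 * 0.016666667 = 3.1466667 Hz. 1 daHz = 10 Hz, so 3.1466667 Hz = 3.1466667 / 10 = 0.31466667 daHz ≈ 0.3147 daHz (4 s.f.). Final answer: 0.3147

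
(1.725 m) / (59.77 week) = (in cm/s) 1.725 m is already in m. 1 week = 604800 s, so 59.77 week = 59.77 * 604800 = 36148896 s. Combine: 1.725 m / 36148896 s = 4.77193e-08 m/s. 1 cm/s = 0.01 m/s, so 4.77193e-08 m/s = 4.77193e-08 / 0.01 = 4.77193e-06 cm/s ≈ 4.772e-06 cm/s (4 s.f.). Final answer: 4.772e-06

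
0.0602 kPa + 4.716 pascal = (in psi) 0.009415. Check: 1 kPa = 1000 Pa, so 0.0602 kPa = 0.0602 * 1000 = 60.2 Pa. 4.716 pascal = 4.716 Pa. Sum: 60.2 + 4.716 = 64.916 Pa. 1 psi = 6894.7573 Pa, so 64.916 Pa = 64.916 / 6894.7573 = 0.0094152698 psi ≈ 0.009415 psi (4 s.f.).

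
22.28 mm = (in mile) 1.384e-05. Check: 1 mm = 0.001 m, so 22.28 mm = 22.28 * 0.001 = 0.02228 m. 1 mile = 1609.344 m, so 0.02228 m = 0.02228 / 1609.344 = 1.384415e-05 mile ≈ 1.384e-05 mile (4 s.f.).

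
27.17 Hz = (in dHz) 271.7. Check: 1 dHz = 0.1 Hz, so 27.17 Hz = 27.17 / 0.1 = 271.7 dHz.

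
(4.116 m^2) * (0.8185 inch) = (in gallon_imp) 18.82. Check: 4.116 m^2 is already in m^2. 1 inch = 0.0254 m, so 0.8185 inch = 0.8185 * 0.0254 = 0.0207899 m. Combine: 4.116 m^2 * 0.0207899 m = 0.085571228 m^3. 1 gallon_imp = 0.00454609 m^3, so 0.085571228 m^3 = 0.085571228 / 0.00454609 = 18.823039 gallon_imp ≈ 18.82 gallon_imp (4 s.f.).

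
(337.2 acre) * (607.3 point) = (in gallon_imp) 1 acre = 4046.8564 m^2, so 337.2 acre = 337.2 * 4046.8564 = 1364600 m^2. 1 point = 0.00035277778 m, so 607.3 point = 607.3 * 0.00035277778 = 0.21424194 m. Combine: 1364600 m^2 * 0.21424194 m = 292354.55 m^3. 1 gallon_imp = 0.00454609 m^3, so 292354.55 m^3 = 292354.55 / 0.00454609 = 64309012 gallon_imp ≈ 6.431e+07 gallon_imp (4 s.f.). Final answer: 6.431e+07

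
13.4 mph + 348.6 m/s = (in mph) 793.2. Check: 1 mph = 0.44704 m/s, so 13.4 mph = 13.4 * 0.44704 = 5.990336 m/s. 348.6 m/s is already in m/s. Sum: 5.990336 + 348.6 = 354.59034 m/s. 1 mph = 0.44704 m/s, so 354.59034 m/s = 354.59034 / 0.44704 = 793.19599 mph ≈ 793.2 mph (4 s.f.).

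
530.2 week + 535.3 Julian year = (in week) 2.846e+04. Check: 1 week = 604800 s, so 530.2 week = 530.2 * 604800 = 3.2066496e+08 s. 1 Julian year = 31557600 s, so 535.3 Julian year = 535.3 * 31557600 = 1.6892783e+10 s. Sum: 3.2066496e+08 + 1.6892783e+10 = 1.7213448e+10 s. 1 week = 604800 s, so 1.7213448e+10 s = 1.7213448e+10 / 604800 = 28461.389 week ≈ 2.846e+04 week (4 s.f.).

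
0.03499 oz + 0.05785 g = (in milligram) 1050. Check: 1 oz = 0.028349523 kg, so 0.03499 oz = 0.03499 * 0.028349523 = 0.00099194981 kg. 1 g = 0.001 kg, so 0.05785 g = 0.05785 * 0.001 = 5.785e-05 kg. Sum: 0.00099194981 + 5.785e-05 = 0.0010497998 kg. 1 milligram = 1e-06 kg, so 0.0010497998 kg = 0.0010497998 / 1e-06 = 1049.7998 milligram ≈ 1050 milligram (4 s.f.).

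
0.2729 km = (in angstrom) 1 km = 1000 m, so 0.2729 km = 0.2729 * 1000 = 272.9 m. 1 angstrom = 1e-10 m, so 272.9 m = 272.9 / 1e-10 = 2.729e+12 angstrom. Final answer: 2.729e+12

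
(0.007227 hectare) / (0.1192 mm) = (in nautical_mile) 327.4. Check: 1 hectare = 10000 m^2, so 0.007227 hectare = 0.007227 * 10000 = 72.27 m^2. 1 mm = 0.001 m, so 0.1192 mm = 0.1192 * 0.001 = 0.0001192 m. Combine: 72.27 m^2 / 0.0001192 m = 606291.95 m. 1 nautical_mile = 1852 m, so 606291.95 m = 606291.95 / 1852 = 327.37146 nautical_mile ≈ 327.4 nautical_mile (4 s.f.).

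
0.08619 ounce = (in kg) 0.002443. Check: 1 ounce = 0.028349523 kg, so 0.08619 ounce = 0.08619 * 0.028349523 = 0.0024434454 kg. Result: 0.0024434454 kg ≈ 0.002443 kg (4 s.f.).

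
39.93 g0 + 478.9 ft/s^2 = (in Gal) 5.375e+04. Check: 1 g0 = 9.80665 m/s^2, so 39.93 g0 = 39.93 * 9.80665 = 391.57953 m/s^2. 1 ft/s^2 = 0.3048 m/s^2, so 478.9 ft/s^2 = 478.9 * 0.3048 = 145.96872 m/s^2. Sum: 391.57953 + 145.96872 = 537.54825 m/s^2. 1 Gal = 0.01 m/s^2, so 537.54825 m/s^2 = 537.54825 / 0.01 = 53754.825 Gal ≈ 5.375e+04 Gal (4 s.f.).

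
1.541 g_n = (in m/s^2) 15.11. Check: 1 g_n = 9.80665 m/s^2, so 1.541 g_n = 1.541 * 9.80665 = 15.112048 m/s^2. Result: 15.112048 m/s^2 ≈ 15.11 m/s^2 (4 s.f.).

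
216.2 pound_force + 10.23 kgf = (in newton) 1 pound_force = 4.4482216 N, so 216.2 pound_force = 216.2 * 4.4482216 = 961.70551 N. 1 kgf = 9.80665 N, so 10.23 kgf = 10.23 * 9.80665 = 100.32203 N. Sum: 961.70551 + 100.32203 = 1062.0275 N. 1062.0275 N = 1062.0275 newton ≈ 1062 newton (4 s.f.). Final answer: 1062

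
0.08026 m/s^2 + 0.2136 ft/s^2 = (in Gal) 14.54. Check: 0.08026 m/s^2 is already in m/s^2. 1 ft/s^2 = 0.3048 m/s^2, so 0.2136 ft/s^2 = 0.2136 * 0.3048 = 0.06510528 m/s^2. Sum: 0.08026 + 0.06510528 = 0.14536528 m/s^2. 1 Gal = 0.01 m/s^2, so 0.14536528 m/s^2 = 0.14536528 / 0.01 = 14.536528 Gal ≈ 14.54 Gal (4 s.f.).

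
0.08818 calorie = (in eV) 2.303e+18. Check: 1 calorie = 4.184 J, so 0.08818 calorie = 0.08818 * 4.184 = 0.36894512 J. 1 eV = 1.6021766e-19 J, so 0.36894512 J = 0.36894512 / 1.6021766e-19 = 2.3027743e+18 eV ≈ 2.303e+18 eV (4 s.f.).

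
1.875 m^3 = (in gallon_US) 495.3. Check: 1 gallon_US = 0.0037854118 m^3, so 1.875 m^3 = 1.875 / 0.0037854118 = 495.3226 gallon_US ≈ 495.3 gallon_US (4 s.f.).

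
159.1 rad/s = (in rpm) 1 rpm = 0.10471976 rad/s, so 159.1 rad/s = 159.1 / 0.10471976 = 1519.2931 rpm ≈ 1519 rpm (4 s.f.). Final answer: 1519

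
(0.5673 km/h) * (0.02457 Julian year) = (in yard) 1.336e+05. Check: 1 km/h = 0.27777778 m/s, so 0.5673 km/h = 0.5673 * 0.27777778 = 0.15758333 m/s. 1 Julian year = 31557600 s, so 0.02457 Julian year = 0.02457 * 31557600 = 775370.23 s. Combine: 0.15758333 m/s * 775370.23 s = 122185.43 m. 1 yard = 0.9144 m, so 122185.43 m = 122185.43 / 0.9144 = 133623.61 yard ≈ 1.336e+05 yard (4 s.f.).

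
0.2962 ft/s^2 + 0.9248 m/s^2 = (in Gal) 1 ft/s^2 = 0.3048 m/s^2, so 0.2962 ft/s^2 = 0.2962 * 0.3048 = 0.09028176 m/s^2. 0.9248 m/s^2 is already in m/s^2. Sum: 0.09028176 + 0.9248 = 1.0150818 m/s^2. 1 Gal = 0.01 m/s^2, so 1.0150818 m/s^2 = 1.0150818 / 0.01 = 101.50818 Gal ≈ 101.5 Gal (4 s.f.). Final answer: 101.5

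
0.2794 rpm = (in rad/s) 1 rpm = 0.10471976 rad/s, so 0.2794 rpm = 0.2794 * 0.10471976 = 0.0292587 rad/s. Result: 0.0292587 rad/s ≈ 0.02926 rad/s (4 s.f.). Final answer: 0.02926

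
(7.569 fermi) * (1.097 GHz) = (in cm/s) 1 fermi = 1e-15 m, so 7.569 fermi = 7.569 * 1e-15 = 7.569e-15 m. 1 GHz = 1e+09 Hz, so 1.097 GHz = 1.097 * 1e+09 = 1.097e+09 Hz. Combine: 7.569e-15 m * 1.097e+09 Hz = 8.303193e-06 m/s. 1 cm/s = 0.01 m/s, so 8.303193e-06 m/s = 8.303193e-06 / 0.01 = 0.0008303193 cm/s ≈ 0.0008303 cm/s (4 s.f.). Final answer: 0.0008303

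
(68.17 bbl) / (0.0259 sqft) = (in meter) 1 bbl = 0.15898729 m^3, so 68.17 bbl = 68.17 * 0.15898729 = 10.838164 m^3. 1 sqft = 0.09290304 m^2, so 0.0259 sqft = 0.0259 * 0.09290304 = 0.0024061887 m^2. Combine: 10.838164 m^3 / 0.0024061887 m^2 = 4504.2867 m. 4504.2867 m = 4504.2867 meter ≈ 4504 meter (4 s.f.). Final answer: 4504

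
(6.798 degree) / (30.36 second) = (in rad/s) 1 degree = 0.017453293 rad, so 6.798 degree = 6.798 * 0.017453293 = 0.11864748 rad. 30.36 second = 30.36 s. Combine: 0.11864748 rad / 30.36 s = 0.0039080198 rad/s. Result: 0.0039080198 rad/s ≈ 0.003908 rad/s (4 s.f.). Final answer: 0.003908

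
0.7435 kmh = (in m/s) 0.2065. Check: 1 kmh = 0.27777778 m/s, so 0.7435 kmh = 0.7435 * 0.27777778 = 0.20652778 m/s. Result: 0.20652778 m/s ≈ 0.2065 m/s (4 s.f.).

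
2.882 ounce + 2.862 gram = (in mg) 8.457e+04. Check: 1 ounce = 0.028349523 kg, so 2.882 ounce = 2.882 * 0.028349523 = 0.081703326 kg. 1 gram = 0.001 kg, so 2.862 gram = 2.862 * 0.001 = 0.002862 kg. Sum: 0.081703326 + 0.002862 = 0.084565326 kg. 1 mg = 1e-06 kg, so 0.084565326 kg = 0.084565326 / 1e-06 = 84565.326 mg ≈ 8.457e+04 mg (4 s.f.).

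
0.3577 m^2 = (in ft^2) 1 ft^2 = 0.09290304 m^2, so 0.3577 m^2 = 0.3577 / 0.09290304 = 3.8502508 ft^2 ≈ 3.85 ft^2 (4 s.f.). Final answer: 3.85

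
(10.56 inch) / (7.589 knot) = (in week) 1.136e-07. Check: 1 inch = 0.0254 m, so 10.56 inch = 10.56 * 0.0254 = 0.268224 m. 1 knot = 0.51444444 m/s, so 7.589 knot = 7.589 * 0.51444444 = 3.9041189 m/s. Combine: 0.268224 m / 3.9041189 m/s = 0.068702826 s. 1 week = 604800 s, so 0.068702826 s = 0.068702826 / 604800 = 1.1359594e-07 week ≈ 1.136e-07 week (4 s.f.).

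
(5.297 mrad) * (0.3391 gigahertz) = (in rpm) 1 mrad = 0.001 rad, so 5.297 mrad = 5.297 * 0.001 = 0.005297 rad. 1 gigahertz = 1e+09 Hz, so 0.3391 gigahertz = 0.3391 * 1e+09 = 3.391e+08 Hz. Combine: 0.005297 rad * 3.391e+08 Hz = 1796212.7 rad/s. 1 rpm = 0.10471976 rad/s, so 1796212.7 rad/s = 1796212.7 / 0.10471976 = 17152568 rpm ≈ 1.715e+07 rpm (4 s.f.). Final answer: 1.715e+07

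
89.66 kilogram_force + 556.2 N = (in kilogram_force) 1 kilogram_force = 9.80665 N, so 89.66 kilogram_force = 89.66 * 9.80665 = 879.26424 N. 556.2 N is already in N. Sum: 879.26424 + 556.2 = 1435.4642 N. 1 kilogram_force = 9.80665 N, so 1435.4642 N = 1435.4642 / 9.80665 = 146.37662 kilogram_force ≈ 146.4 kilogram_force (4 s.f.). Final answer: 146.4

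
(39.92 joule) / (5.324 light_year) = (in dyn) 7.926e-11. Check: 39.92 joule = 39.92 J. 1 light_year = 9.4607305e+15 m, so 5.324 light_year = 5.324 * 9.4607305e+15 = 5.0368929e+16 m. Combine: 39.92 J / 5.0368929e+16 m = 7.9255209e-16 N. 1 dyn = 1e-05 N, so 7.9255209e-16 N = 7.9255209e-16 / 1e-05 = 7.9255209e-11 dyn ≈ 7.926e-11 dyn (4 s.f.).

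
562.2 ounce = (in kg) 1 ounce = 0.028349523 kg, so 562.2 ounce = 562.2 * 0.028349523 = 15.938102 kg. Result: 15.938102 kg ≈ 15.94 kg (4 s.f.). Final answer: 15.94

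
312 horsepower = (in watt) 1 horsepower = 745.69987 W, so 312 horsepower = 312 * 745.69987 = 232658.36 W. 232658.36 W = 232658.36 watt ≈ 2.327e+05 watt (4 s.f.). Final answer: 2.327e+05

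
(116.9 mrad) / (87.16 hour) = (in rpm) 3.558e-06. Check: 1 mrad = 0.001 rad, so 116.9 mrad = 116.9 * 0.001 = 0.1169 rad. 1 hour = 3600 s, so 87.16 hour = 87.16 * 3600 = 313776 s. Combine: 0.1169 rad / 313776 s = 3.7255877e-07 rad/s. 1 rpm = 0.10471976 rad/s, so 3.7255877e-07 rad/s = 3.7255877e-07 / 0.10471976 = 3.5576742e-06 rpm ≈ 3.558e-06 rpm (4 s.f.).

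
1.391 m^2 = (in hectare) 0.0001391. Check: 1 hectare = 10000 m^2, so 1.391 m^2 = 1.391 / 10000 = 0.0001391 hectare.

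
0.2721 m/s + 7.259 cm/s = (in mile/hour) 0.2721 m/s is already in m/s. 1 cm/s = 0.01 m/s, so 7.259 cm/s = 7.259 * 0.01 = 0.07259 m/s. Sum: 0.2721 + 0.07259 = 0.34469 m/s. 1 mile/hour = 0.44704 m/s, so 0.34469 m/s = 0.34469 / 0.44704 = 0.77104957 mile/hour ≈ 0.771 mile/hour (4 s.f.). Final answer: 0.771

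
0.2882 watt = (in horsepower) 0.2882 watt = 0.2882 W. 1 horsepower = 745.69987 W, so 0.2882 W = 0.2882 / 745.69987 = 0.00038648257 horsepower ≈ 0.0003865 horsepower (4 s.f.). Final answer: 0.0003865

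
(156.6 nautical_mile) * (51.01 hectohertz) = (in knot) 2.876e+09. Check: 1 nautical_mile = 1852 m, so 156.6 nautical_mile = 156.6 * 1852 = 290023.2 m. 1 hectohertz = 100 Hz, so 51.01 hectohertz = 51.01 * 100 = 5101 Hz. Combine: 290023.2 m * 5101 Hz = 1.4794083e+09 m/s. 1 knot = 0.51444444 m/s, so 1.4794083e+09 m/s = 1.4794083e+09 / 0.51444444 = 2.8757398e+09 knot ≈ 2.876e+09 knot (4 s.f.).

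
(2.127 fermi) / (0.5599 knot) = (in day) 8.547e-20. Check: 1 fermi = 1e-15 m, so 2.127 fermi = 2.127 * 1e-15 = 2.127e-15 m. 1 knot = 0.51444444 m/s, so 0.5599 knot = 0.5599 * 0.51444444 = 0.28803744 m/s. Combine: 2.127e-15 m / 0.28803744 m/s = 7.3844566e-15 s. 1 day = 86400 s, so 7.3844566e-15 s = 7.3844566e-15 / 86400 = 8.5468247e-20 day ≈ 8.547e-20 day (4 s.f.).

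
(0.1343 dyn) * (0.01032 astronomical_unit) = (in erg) 2.073e+10. Check: 1 dyn = 1e-05 N, so 0.1343 dyn = 0.1343 * 1e-05 = 1.343e-06 N. 1 astronomical_unit = 1.4959787e+11 m, so 0.01032 astronomical_unit = 0.01032 * 1.4959787e+11 = 1.54385e+09 m. Combine: 1.343e-06 N * 1.54385e+09 m = 2073.3906 J. 1 erg = 1e-07 J, so 2073.3906 J = 2073.3906 / 1e-07 = 2.0733906e+10 erg ≈ 2.073e+10 erg (4 s.f.).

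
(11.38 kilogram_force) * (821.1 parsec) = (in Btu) 1 kilogram_force = 9.80665 N, so 11.38 kilogram_force = 11.38 * 9.80665 = 111.59968 N. 1 parsec = 3.0856776e+16 m, so 821.1 parsec = 821.1 * 3.0856776e+16 = 2.5336499e+19 m. Combine: 111.59968 N * 2.5336499e+19 m = 2.8275451e+21 J. 1 Btu = 1055.0559 J, so 2.8275451e+21 J = 2.8275451e+21 / 1055.0559 = 2.6799956e+18 Btu ≈ 2.68e+18 Btu (4 s.f.). Final answer: 2.68e+18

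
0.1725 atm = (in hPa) 174.8. Check: 1 atm = 101325 Pa, so 0.1725 atm = 0.1725 * 101325 = 17478.562 Pa. 1 hPa = 100 Pa, so 17478.562 Pa = 17478.562 / 100 = 174.78563 hPa ≈ 174.8 hPa (4 s.f.).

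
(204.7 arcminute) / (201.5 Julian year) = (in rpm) 1 arcminute = 0.00029088821 rad, so 204.7 arcminute = 204.7 * 0.00029088821 = 0.059544816 rad. 1 Julian year = 31557600 s, so 201.5 Julian year = 201.5 * 31557600 = 6.3588564e+09 s. Combine: 0.059544816 rad / 6.3588564e+09 s = 9.3640763e-12 rad/s. 1 rpm = 0.10471976 rad/s, so 9.3640763e-12 rad/s = 9.3640763e-12 / 0.10471976 = 8.9420342e-11 rpm ≈ 8.942e-11 rpm (4 s.f.). Final answer: 8.942e-11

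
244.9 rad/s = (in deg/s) 1.403e+04. Check: 1 deg/s = 0.017453293 rad/s, so 244.9 rad/s = 244.9 / 0.017453293 = 14031.736 deg/s ≈ 1.403e+04 deg/s (4 s.f.).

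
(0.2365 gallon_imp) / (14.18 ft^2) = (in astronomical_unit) 1 gallon_imp = 0.00454609 m^3, so 0.2365 gallon_imp = 0.2365 * 0.00454609 = 0.0010751503 m^3. 1 ft^2 = 0.09290304 m^2, so 14.18 ft^2 = 14.18 * 0.09290304 = 1.3173651 m^2. Combine: 0.0010751503 m^3 / 1.3173651 m^2 = 0.00081613691 m. 1 astronomical_unit = 1.4959787e+11 m, so 0.00081613691 m = 0.00081613691 / 1.4959787e+11 = 5.4555383e-15 astronomical_unit ≈ 5.456e-15 astronomical_unit (4 s.f.). Final answer: 5.456e-15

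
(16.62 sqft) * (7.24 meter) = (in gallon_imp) 1 sqft = 0.09290304 m^2, so 16.62 sqft = 16.62 * 0.09290304 = 1.5440485 m^2. 7.24 meter = 7.24 m. Combine: 1.5440485 m^2 * 7.24 m = 11.178911 m^3. 1 gallon_imp = 0.00454609 m^3, so 11.178911 m^3 = 11.178911 / 0.00454609 = 2459.0167 gallon_imp ≈ 2459 gallon_imp (4 s.f.). Final answer: 2459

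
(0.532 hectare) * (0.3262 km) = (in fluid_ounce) 1 hectare = 10000 m^2, so 0.532 hectare = 0.532 * 10000 = 5320 m^2. 1 km = 1000 m, so 0.3262 km = 0.3262 * 1000 = 326.2 m. Combine: 5320 m^2 * 326.2 m = 1735384 m^3. 1 fluid_ounce = 2.957353e-05 m^3, so 1735384 m^3 = 1735384 / 2.957353e-05 = 5.8680314e+10 fluid_ounce ≈ 5.868e+10 fluid_ounce (4 s.f.). Final answer: 5.868e+10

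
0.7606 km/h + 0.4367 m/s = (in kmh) 1 km/h = 0.27777778 m/s, so 0.7606 km/h = 0.7606 * 0.27777778 = 0.21127778 m/s. 0.4367 m/s is already in m/s. Sum: 0.21127778 + 0.4367 = 0.64797778 m/s. 1 kmh = 0.27777778 m/s, so 0.64797778 m/s = 0.64797778 / 0.27777778 = 2.33272 kmh ≈ 2.333 kmh (4 s.f.). Final answer: 2.333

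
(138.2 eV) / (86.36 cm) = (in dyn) 2.564e-12. Check: 1 eV = 1.6021766e-19 J, so 138.2 eV = 138.2 * 1.6021766e-19 = 2.2142081e-17 J. 1 cm = 0.01 m, so 86.36 cm = 86.36 * 0.01 = 0.8636 m. Combine: 2.2142081e-17 J / 0.8636 m = 2.5639279e-17 N. 1 dyn = 1e-05 N, so 2.5639279e-17 N = 2.5639279e-17 / 1e-05 = 2.5639279e-12 dyn ≈ 2.564e-12 dyn (4 s.f.).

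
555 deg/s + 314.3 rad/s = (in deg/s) 1.856e+04. Check: 1 deg/s = 0.017453293 rad/s, so 555 deg/s = 555 * 0.017453293 = 9.6865773 rad/s. 314.3 rad/s is already in rad/s. Sum: 9.6865773 + 314.3 = 323.98658 rad/s. 1 deg/s = 0.017453293 rad/s, so 323.98658 rad/s = 323.98658 / 0.017453293 = 18563.064 deg/s ≈ 1.856e+04 deg/s (4 s.f.).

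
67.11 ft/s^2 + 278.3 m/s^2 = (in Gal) 1 ft/s^2 = 0.3048 m/s^2, so 67.11 ft/s^2 = 67.11 * 0.3048 = 20.455128 m/s^2. 278.3 m/s^2 is already in m/s^2. Sum: 20.455128 + 278.3 = 298.75513 m/s^2. 1 Gal = 0.01 m/s^2, so 298.75513 m/s^2 = 298.75513 / 0.01 = 29875.513 Gal ≈ 2.988e+04 Gal (4 s.f.). Final answer: 2.988e+04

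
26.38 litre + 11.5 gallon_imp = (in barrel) 1 litre = 0.001 m^3, so 26.38 litre = 26.38 * 0.001 = 0.02638 m^3. 1 gallon_imp = 0.00454609 m^3, so 11.5 gallon_imp = 11.5 * 0.00454609 = 0.052280035 m^3. Sum: 0.02638 + 0.052280035 = 0.078660035 m^3. 1 barrel = 0.15898729 m^3, so 0.078660035 m^3 = 0.078660035 / 0.15898729 = 0.49475674 barrel ≈ 0.4948 barrel (4 s.f.). Final answer: 0.4948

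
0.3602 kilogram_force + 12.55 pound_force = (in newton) 59.36. Check: 1 kilogram_force = 9.80665 N, so 0.3602 kilogram_force = 0.3602 * 9.80665 = 3.5323553 N. 1 pound_force = 4.4482216 N, so 12.55 pound_force = 12.55 * 4.4482216 = 55.825181 N. Sum: 3.5323553 + 55.825181 = 59.357537 N. 59.357537 N = 59.357537 newton ≈ 59.36 newton (4 s.f.).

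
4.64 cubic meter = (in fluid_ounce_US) 1.569e+05. Check: 4.64 cubic meter = 4.64 m^3. 1 fluid_ounce_US = 2.957353e-05 m^3, so 4.64 m^3 = 4.64 / 2.957353e-05 = 156897.07 fluid_ounce_US ≈ 1.569e+05 fluid_ounce_US (4 s.f.).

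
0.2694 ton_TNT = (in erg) 1 ton_TNT = 4.184e+09 J, so 0.2694 ton_TNT = 0.2694 * 4.184e+09 = 1.1271696e+09 J. 1 erg = 1e-07 J, so 1.1271696e+09 J = 1.1271696e+09 / 1e-07 = 1.1271696e+16 erg ≈ 1.127e+16 erg (4 s.f.). Final answer: 1.127e+16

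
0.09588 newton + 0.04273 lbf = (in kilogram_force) 0.09588 newton = 0.09588 N. 1 lbf = 4.4482216 N, so 0.04273 lbf = 0.04273 * 4.4482216 = 0.19007251 N. Sum: 0.09588 + 0.19007251 = 0.28595251 N. 1 kilogram_force = 9.80665 N, so 0.28595251 N = 0.28595251 / 9.80665 = 0.029159041 kilogram_force ≈ 0.02916 kilogram_force (4 s.f.). Final answer: 0.02916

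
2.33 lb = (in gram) 1 lb = 0.45359237 kg, so 2.33 lb = 2.33 * 0.45359237 = 1.0568702 kg. 1 gram = 0.001 kg, so 1.0568702 kg = 1.0568702 / 0.001 = 1056.8702 gram ≈ 1057 gram (4 s.f.). Final answer: 1057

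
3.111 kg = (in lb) 6.859. Check: 1 lb = 0.45359237 kg, so 3.111 kg = 3.111 / 0.45359237 = 6.858581 lb ≈ 6.859 lb (4 s.f.).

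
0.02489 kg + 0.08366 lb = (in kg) 0.02489 kg is already in kg. 1 lb = 0.45359237 kg, so 0.08366 lb = 0.08366 * 0.45359237 = 0.037947538 kg. Sum: 0.02489 + 0.037947538 = 0.062837538 kg. Result: 0.062837538 kg ≈ 0.06284 kg (4 s.f.). Final answer: 0.06284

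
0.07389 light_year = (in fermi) 6.991e+29. Check: 1 light_year = 9.4607305e+15 m, so 0.07389 light_year = 0.07389 * 9.4607305e+15 = 6.9905337e+14 m. 1 fermi = 1e-15 m, so 6.9905337e+14 m = 6.9905337e+14 / 1e-15 = 6.9905337e+29 fermi ≈ 6.991e+29 fermi (4 s.f.).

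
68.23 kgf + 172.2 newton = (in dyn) 8.413e+07. Check: 1 kgf = 9.80665 N, so 68.23 kgf = 68.23 * 9.80665 = 669.10773 N. 172.2 newton = 172.2 N. Sum: 669.10773 + 172.2 = 841.30773 N. 1 dyn = 1e-05 N, so 841.30773 N = 841.30773 / 1e-05 = 84130773 dyn ≈ 8.413e+07 dyn (4 s.f.).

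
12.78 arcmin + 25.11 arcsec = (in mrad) 1 arcmin = 0.00029088821 rad, so 12.78 arcmin = 12.78 * 0.00029088821 = 0.0037175513 rad. 1 arcsec = 4.8481368e-06 rad, so 25.11 arcsec = 25.11 * 4.8481368e-06 = 0.00012173672 rad. Sum: 0.0037175513 + 0.00012173672 = 0.003839288 rad. 1 mrad = 0.001 rad, so 0.003839288 rad = 0.003839288 / 0.001 = 3.839288 mrad ≈ 3.839 mrad (4 s.f.). Final answer: 3.839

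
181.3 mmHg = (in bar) 1 mmHg = 133.32237 Pa, so 181.3 mmHg = 181.3 * 133.32237 = 24171.345 Pa. 1 bar = 100000 Pa, so 24171.345 Pa = 24171.345 / 100000 = 0.24171345 bar ≈ 0.2417 bar (4 s.f.). Final answer: 0.2417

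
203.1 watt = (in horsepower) 203.1 watt = 203.1 W. 1 horsepower = 745.69987 W, so 203.1 W = 203.1 / 745.69987 = 0.27236159 horsepower ≈ 0.2724 horsepower (4 s.f.). Final answer: 0.2724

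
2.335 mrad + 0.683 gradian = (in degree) 0.7485. Check: 1 mrad = 0.001 rad, so 2.335 mrad = 2.335 * 0.001 = 0.002335 rad. 1 gradian = 0.015707963 rad, so 0.683 gradian = 0.683 * 0.015707963 = 0.010728539 rad. Sum: 0.002335 + 0.010728539 = 0.013063539 rad. 1 degree = 0.017453293 rad, so 0.013063539 rad = 0.013063539 / 0.017453293 = 0.74848565 degree ≈ 0.7485 degree (4 s.f.).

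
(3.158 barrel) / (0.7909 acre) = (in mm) 0.1569. Check: 1 barrel = 0.15898729 m^3, so 3.158 barrel = 3.158 * 0.15898729 = 0.50208188 m^3. 1 acre = 4046.8564 m^2, so 0.7909 acre = 0.7909 * 4046.8564 = 3200.6587 m^2. Combine: 0.50208188 m^3 / 3200.6587 m^2 = 0.00015686829 m. 1 mm = 0.001 m, so 0.00015686829 m = 0.00015686829 / 0.001 = 0.15686829 mm ≈ 0.1569 mm (4 s.f.).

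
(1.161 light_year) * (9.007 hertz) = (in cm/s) 1 light_year = 9.4607305e+15 m, so 1.161 light_year = 1.161 * 9.4607305e+15 = 1.0983908e+16 m. 9.007 hertz = 9.007 Hz. Combine: 1.0983908e+16 m * 9.007 Hz = 9.893206e+16 m/s. 1 cm/s = 0.01 m/s, so 9.893206e+16 m/s = 9.893206e+16 / 0.01 = 9.893206e+18 cm/s ≈ 9.893e+18 cm/s (4 s.f.). Final answer: 9.893e+18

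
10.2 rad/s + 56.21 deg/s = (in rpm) 106.8. Check: 10.2 rad/s is already in rad/s. 1 deg/s = 0.017453293 rad/s, so 56.21 deg/s = 56.21 * 0.017453293 = 0.98104957 rad/s. Sum: 10.2 + 0.98104957 = 11.18105 rad/s. 1 rpm = 0.10471976 rad/s, so 11.18105 rad/s = 11.18105 / 0.10471976 = 106.77116 rpm ≈ 106.8 rpm (4 s.f.).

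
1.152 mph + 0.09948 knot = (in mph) 1.266. Check: 1 mph = 0.44704 m/s, so 1.152 mph = 1.152 * 0.44704 = 0.51499008 m/s. 1 knot = 0.51444444 m/s, so 0.09948 knot = 0.09948 * 0.51444444 = 0.051176933 m/s. Sum: 0.51499008 + 0.051176933 = 0.56616701 m/s. 1 mph = 0.44704 m/s, so 0.56616701 m/s = 0.56616701 / 0.44704 = 1.2664795 mph ≈ 1.266 mph (4 s.f.).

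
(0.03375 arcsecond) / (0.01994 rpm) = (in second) 7.836e-05. Check: 1 arcsecond = 4.8481368e-06 rad, so 0.03375 arcsecond = 0.03375 * 4.8481368e-06 = 1.6362462e-07 rad. 1 rpm = 0.10471976 rad/s, so 0.01994 rpm = 0.01994 * 0.10471976 = 0.0020881119 rad/s. Combine: 1.6362462e-07 rad / 0.0020881119 rad/s = 7.836008e-05 s. 7.836008e-05 s = 7.836008e-05 second ≈ 7.836e-05 second (4 s.f.).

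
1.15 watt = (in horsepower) 0.001542. Check: 1.15 watt = 1.15 W. 1 horsepower = 745.69987 W, so 1.15 W = 1.15 / 745.69987 = 0.0015421754 horsepower ≈ 0.001542 horsepower (4 s.f.).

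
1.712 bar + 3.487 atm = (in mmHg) 3934. Check: 1 bar = 100000 Pa, so 1.712 bar = 1.712 * 100000 = 171200 Pa. 1 atm = 101325 Pa, so 3.487 atm = 3.487 * 101325 = 353320.28 Pa. Sum: 171200 + 353320.28 = 524520.28 Pa. 1 mmHg = 133.32237 Pa, so 524520.28 Pa = 524520.28 / 133.32237 = 3934.2256 mmHg ≈ 3934 mmHg (4 s.f.).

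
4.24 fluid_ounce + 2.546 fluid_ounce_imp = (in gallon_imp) 1 fluid_ounce = 2.957353e-05 m^3, so 4.24 fluid_ounce = 4.24 * 2.957353e-05 = 0.00012539177 m^3. 1 fluid_ounce_imp = 2.8413063e-05 m^3, so 2.546 fluid_ounce_imp = 2.546 * 2.8413063e-05 = 7.2339657e-05 m^3. Sum: 0.00012539177 + 7.2339657e-05 = 0.00019773142 m^3. 1 gallon_imp = 0.00454609 m^3, so 0.00019773142 m^3 = 0.00019773142 / 0.00454609 = 0.043494832 gallon_imp ≈ 0.04349 gallon_imp (4 s.f.). Final answer: 0.04349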